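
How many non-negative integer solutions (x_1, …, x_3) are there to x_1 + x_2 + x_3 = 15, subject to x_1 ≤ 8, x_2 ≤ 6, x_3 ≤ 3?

Ignoring the caps, the number of non-negative solutions to x_1+…+x_3 = 15 is C(17,2) = 136.
Subtract solutions that violate a single cap (substitute x_i' = x_i − (cap_i+1)): x_1 ≥ 9 gives C(8,2) = 28; x_2 ≥ 7 gives C(10,2) = 45; x_3 ≥ 4 gives C(13,2) = 78. Together 151.
Add back pairs where two caps are both exceeded: 0 + 6 + 15 = 21.
By inclusion–exclusion the count is 136 − 151 + 21 = 6.

6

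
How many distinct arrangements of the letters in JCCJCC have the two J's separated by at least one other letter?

Total arrangements of JCCJCC: 6!/(4!·2!) = 15.
Arrangements with the J's together: treat JJ as one letter, giving (5)!/(4!) = 5.
Hence 15 − 5 = 10.

10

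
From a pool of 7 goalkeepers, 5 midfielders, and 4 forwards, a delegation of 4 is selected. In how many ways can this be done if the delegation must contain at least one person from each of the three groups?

910

With no constraint there are C(16,4) = 1820 possible selections.
Subtract selections that omit an entire group: no goalkeepers → C(9,4) = 126; no midfielders → C(11,4) = 330; no forwards → C(12,4) = 495.
Add back selections omitting two groups (i.e. drawn from a single group): C(7,4) + C(5,4) + C(4,4) = 41.
By inclusion–exclusion: 1820 − 951 + 41 = 910.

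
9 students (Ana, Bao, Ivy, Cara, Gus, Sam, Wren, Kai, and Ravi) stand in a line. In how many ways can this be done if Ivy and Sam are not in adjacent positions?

282240

Of the 9! = 362880 arrangements, those with Ivy and Sam adjacent number 2 × 8! = 80640 (treat the pair as a block with 2 internal orders).
Complementary counting: 362880 − 80640 = 282240.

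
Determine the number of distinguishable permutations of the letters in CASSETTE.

The 8 letters of CASSETTE have repeats: E appearing twice, S appearing twice, and T appearing twice.
The number of distinct arrangements is 8!/(2!·2!·2!) = 40320/8 = 5040.

5040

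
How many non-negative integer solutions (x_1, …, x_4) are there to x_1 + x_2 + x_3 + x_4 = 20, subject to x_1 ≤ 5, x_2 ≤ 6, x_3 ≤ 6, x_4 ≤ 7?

By stars and bars, unrestricted non-negative solutions to x_1+…+x_4 = 20 number C(20+3,3) = 1771.
Subtract solutions that violate a single cap (substitute x_i' = x_i − (cap_i+1)): x_1 ≥ 6 gives C(17,3) = 680; x_2 ≥ 7 gives C(16,3) = 560; x_3 ≥ 7 gives C(16,3) = 560; x_4 ≥ 8 gives C(15,3) = 455. Together 2255.
Add back pairs where two caps are both exceeded: 120 + 120 + 84 + 84 + 56 + 56 = 520.
Subtract triples: 1 + 0 + 0 + 0 = 1.
By inclusion–exclusion the count is 1771 − 2255 + 520 − 1 = 35.

35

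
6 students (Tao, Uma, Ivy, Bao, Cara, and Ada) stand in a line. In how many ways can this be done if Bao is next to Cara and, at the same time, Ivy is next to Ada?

96

Treat {Bao,Cara} as one block (2 orders) and {Ivy,Ada} as another (2 orders).
That leaves 4 units to arrange: 2 × 2 × 4! = 4 × 24 = 96.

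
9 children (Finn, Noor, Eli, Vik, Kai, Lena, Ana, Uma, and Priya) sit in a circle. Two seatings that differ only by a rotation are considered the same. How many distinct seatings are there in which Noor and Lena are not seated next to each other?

30240

All circular seatings of 9 people number (8)! = 40320.
Seatings with Noor beside Lena: treat them as a block with 2 internal orders, giving 2 × (7)! = 10080.
Subtracting, 40320 − 10080 = 30240.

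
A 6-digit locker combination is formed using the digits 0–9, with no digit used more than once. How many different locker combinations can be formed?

Choose and order 6 of the 10 symbols: the first digit has 10 options, the next 9, and so on down to 5.
10 × 9 × 8 × 7 × 6 × 5 = 151200.

151200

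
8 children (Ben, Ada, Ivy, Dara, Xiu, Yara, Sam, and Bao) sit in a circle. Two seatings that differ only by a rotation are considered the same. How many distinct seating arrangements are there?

5040

Fix one person's seat to break rotational symmetry; the remaining 7 people can be arranged in (7)! = 5040 ways.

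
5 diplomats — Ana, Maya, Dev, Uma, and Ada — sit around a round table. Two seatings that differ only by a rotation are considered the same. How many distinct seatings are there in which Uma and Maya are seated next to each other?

Treat {Uma, Maya} as one unit (2 internal orders) and seat the resulting 4 units around the table: (3)! circular arrangements.
So 2 × (3)! = 2 × 6 = 12.

12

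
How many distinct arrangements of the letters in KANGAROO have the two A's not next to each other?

7560

Total arrangements of KANGAROO: 8!/(2!·2!) = 10080.
If the two A's are adjacent, glue them into one block, leaving 7 items to arrange: (7)!/(2!) = 2520 ways.
Subtracting, 10080 − 2520 = 7560 arrangements keep the A's apart.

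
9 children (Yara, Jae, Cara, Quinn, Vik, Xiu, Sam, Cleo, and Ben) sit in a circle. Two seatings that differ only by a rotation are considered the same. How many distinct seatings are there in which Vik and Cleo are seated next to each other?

10080

Glue Vik and Cleo into a block (2 internal orders). Seating 8 units around a circle gives (7)! arrangements.
So 2 × (7)! = 2 × 5040 = 10080.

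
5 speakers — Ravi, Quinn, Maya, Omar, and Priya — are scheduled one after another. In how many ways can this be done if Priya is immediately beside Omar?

Treat {Priya, Omar} as a single unit. There are 4 units to order, and the pair itself can be ordered 2 ways.
So the count is 2·(4)! = 48.

48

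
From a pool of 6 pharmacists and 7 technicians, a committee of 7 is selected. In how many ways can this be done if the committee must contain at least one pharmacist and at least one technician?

Unrestricted: C(13,7) = 1716 ways to pick any 7 of the 13.
Subtract selections that omit an entire group: no pharmacists → C(7,7) = 1; no technicians → C(6,7) = 0.
Both groups omitted at once is impossible, so 1716 − 1 = 1715.

1715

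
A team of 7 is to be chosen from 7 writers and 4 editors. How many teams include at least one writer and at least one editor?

Unrestricted: C(11,7) = 330 ways to pick any 7 of the 11.
Subtract selections that omit an entire group: no writers → C(4,7) = 0; no editors → C(7,7) = 1.
Both groups omitted at once is impossible, so 330 − 1 = 329.

329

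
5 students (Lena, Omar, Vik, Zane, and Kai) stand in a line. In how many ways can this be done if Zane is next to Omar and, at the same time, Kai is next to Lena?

24

Treat {Zane,Omar} as one block (2 orders) and {Kai,Lena} as another (2 orders).
That leaves 3 units to arrange: 2 × 2 × 3! = 4 × 6 = 24.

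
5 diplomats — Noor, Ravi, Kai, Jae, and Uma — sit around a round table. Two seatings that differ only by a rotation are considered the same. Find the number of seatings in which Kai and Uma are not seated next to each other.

12

Without the restriction there are (4)! = 24 seatings.
Seatings with Kai beside Uma: treat them as a block with 2 internal orders, giving 2 × (3)! = 12.
Subtracting, 24 − 12 = 12.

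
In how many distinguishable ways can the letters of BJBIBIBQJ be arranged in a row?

Letter multiplicities in BJBIBIBQJ: B×4, I×2, J×2, Q×1.
So there are 9! / (4!·2!·2!) = 3780 distinguishable arrangements.

3780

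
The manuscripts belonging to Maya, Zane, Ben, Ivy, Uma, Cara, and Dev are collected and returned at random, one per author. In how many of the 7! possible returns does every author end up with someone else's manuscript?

Let Aᵢ be the assignments in which author i gets their own manuscript. We want the size of the complement of A₁∪…∪A_7.
By inclusion–exclusion this is Σ_{j=0}^{7} (−1)^j C(7,j)·(7−j)!.
Computing: 5040 − 5040 + 2520 − 840 + 210 − 42 + 7 − 1 = 1854.

1854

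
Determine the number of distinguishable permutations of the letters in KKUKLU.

Letter multiplicities in KKUKLU: K×3, L×1, U×2.
So there are 6! / (3!·2!) = 60 distinguishable arrangements.

60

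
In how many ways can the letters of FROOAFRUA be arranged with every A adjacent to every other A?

Treat the 2 copies of A as a single block. The multiset to arrange is then {AA, F, F, O, O, R, R, U}, 8 items in all.
That gives (8)!/(2!·2!·2!) = 5040 arrangements.

5040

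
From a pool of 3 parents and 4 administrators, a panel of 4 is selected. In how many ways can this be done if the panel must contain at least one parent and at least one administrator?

34

Unrestricted: C(7,4) = 35 ways to pick any 4 of the 7.
Selections missing a whole group: no parents → C(4,4) = 1; no administrators → C(3,4) = 0.
Both groups omitted at once is impossible, so 35 − 1 = 34.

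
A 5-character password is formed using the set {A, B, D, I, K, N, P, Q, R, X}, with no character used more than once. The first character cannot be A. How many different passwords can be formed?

27216

The first character has 10−1 = 9 choices (anything except A).
The remaining 4 characters are filled from the other 9 symbols without repetition: 9 × 8 × 7 × 6 = 3024.
Total: 9 × 3024 = 27216.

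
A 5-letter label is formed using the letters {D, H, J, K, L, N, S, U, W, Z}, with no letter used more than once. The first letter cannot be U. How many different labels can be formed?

The first letter has 10−1 = 9 choices (anything except U).
The remaining 4 letters are filled from the other 9 symbols without repetition: 9 × 8 × 7 × 6 = 3024.
Total: 9 × 3024 = 27216.

27216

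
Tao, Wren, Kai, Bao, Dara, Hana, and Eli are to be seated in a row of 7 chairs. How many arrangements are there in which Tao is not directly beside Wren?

There are 7! = 5040 arrangements in all. If Tao and Wren are adjacent, merging them into one block gives 2·(6)! = 1440 arrangements.
So 5040 − 1440 = 3600 arrangements keep them apart.

3600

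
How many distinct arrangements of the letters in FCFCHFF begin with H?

Fix H in the first position and arrange the remaining 6 letters.
Those 6 letters have C appearing twice and F appearing 4 times, giving (6)!/(4!·2!) = 15.

15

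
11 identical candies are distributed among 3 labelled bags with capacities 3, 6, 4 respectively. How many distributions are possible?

6

Without the upper bounds there are C(13,2) = 78 ways to split 11 among 3 bags.
Subtract solutions that violate a single cap (substitute x_i' = x_i − (cap_i+1)): x_1 ≥ 4 gives C(9,2) = 36; x_2 ≥ 7 gives C(6,2) = 15; x_3 ≥ 5 gives C(8,2) = 28. Together 79.
Add back pairs where two caps are both exceeded: 1 + 6 + 0 = 7.
By inclusion–exclusion the count is 78 − 79 + 7 = 6.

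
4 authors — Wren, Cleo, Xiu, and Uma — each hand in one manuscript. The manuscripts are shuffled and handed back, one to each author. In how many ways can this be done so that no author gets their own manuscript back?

9

This is the derangement count D_4: permutations of 4 items with no fixed point.
By inclusion–exclusion this is Σ_{j=0}^{4} (−1)^j C(4,j)·(4−j)!.
Computing: 24 − 24 + 12 − 4 + 1 = 9.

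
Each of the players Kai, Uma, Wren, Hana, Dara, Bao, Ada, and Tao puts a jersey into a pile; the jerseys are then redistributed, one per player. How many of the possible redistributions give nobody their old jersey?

14833

Let Aᵢ be the assignments in which player i gets their old jersey. We want the size of the complement of A₁∪…∪A_8.
By inclusion–exclusion this is Σ_{j=0}^{8} (−1)^j C(8,j)·(8−j)!.
Computing: 40320 − 40320 + 20160 − 6720 + 1680 − 336 + 56 − 8 + 1 = 14833.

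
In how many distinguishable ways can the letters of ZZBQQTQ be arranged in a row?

Letter multiplicities in ZZBQQTQ: B×1, Q×3, T×1, Z×2.
So there are 7! / (3!·2!) = 420 distinguishable arrangements.

420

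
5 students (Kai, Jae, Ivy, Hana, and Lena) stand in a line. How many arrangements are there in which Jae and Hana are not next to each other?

There are 5! = 120 arrangements in all. If Jae and Hana are adjacent, merging them into one block gives 2·(4)! = 48 arrangements.
So 120 − 48 = 72 arrangements keep them apart.

72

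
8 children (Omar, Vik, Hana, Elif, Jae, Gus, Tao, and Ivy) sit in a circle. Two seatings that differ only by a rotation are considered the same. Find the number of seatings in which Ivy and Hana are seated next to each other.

Glue Ivy and Hana into a block (2 internal orders). Seating 7 units around a circle gives (6)! arrangements.
So 2 × (6)! = 2 × 720 = 1440.

1440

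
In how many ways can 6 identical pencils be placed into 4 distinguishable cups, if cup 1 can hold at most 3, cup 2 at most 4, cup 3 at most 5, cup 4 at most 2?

Without the upper bounds there are C(9,3) = 84 ways to split 6 among 4 cups.
Subtract solutions that violate a single cap (substitute x_i' = x_i − (cap_i+1)): x_1 ≥ 4 gives C(5,3) = 10; x_2 ≥ 5 gives C(4,3) = 4; x_3 ≥ 6 gives C(3,3) = 1; x_4 ≥ 3 gives C(6,3) = 20. Together 35.
No two caps can be exceeded simultaneously, so the pair terms are all 0.
By inclusion–exclusion the count is 84 − 35 + 0 = 49.

49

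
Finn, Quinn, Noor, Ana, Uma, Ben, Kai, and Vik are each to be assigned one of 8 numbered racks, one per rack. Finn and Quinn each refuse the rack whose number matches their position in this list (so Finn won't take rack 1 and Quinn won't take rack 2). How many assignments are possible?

Let Aᵢ (for i ∈ {1, 2}) be the placements that put person i in their forbidden rack. Any j of these fix j positions, leaving (8−j)! ways to fill the rest, and there are C(2,j) ways to pick which j.
By inclusion–exclusion, the number of valid placements is Σ_{j=0}^{2} (−1)^j C(2,j)·(8−j)!.
Computing: 40320 − 10080 + 720 = 30960.

30960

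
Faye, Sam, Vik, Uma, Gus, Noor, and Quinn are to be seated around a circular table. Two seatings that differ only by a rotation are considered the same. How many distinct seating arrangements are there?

720

Around a circle, 7 distinct people have 7!/7 = (6)! = 720 rotationally distinct seatings.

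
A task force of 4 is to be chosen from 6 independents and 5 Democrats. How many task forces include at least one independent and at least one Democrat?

310

Total 4-person selections from all 11: C(11,4) = 330.
Subtract selections that omit an entire group: no independents → C(5,4) = 5; no Democrats → C(6,4) = 15.
Both groups omitted at once is impossible, so 330 − 20 = 310.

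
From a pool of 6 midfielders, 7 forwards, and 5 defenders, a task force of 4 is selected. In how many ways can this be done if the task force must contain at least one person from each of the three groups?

1575

Total 4-person selections from all 18: C(18,4) = 3060.
Subtract selections that omit an entire group: no midfielders → C(12,4) = 495; no forwards → C(11,4) = 330; no defenders → C(13,4) = 715.
Add back selections omitting two groups (i.e. drawn from a single group): C(6,4) + C(7,4) + C(5,4) = 55.
By inclusion–exclusion: 3060 − 1540 + 55 = 1575.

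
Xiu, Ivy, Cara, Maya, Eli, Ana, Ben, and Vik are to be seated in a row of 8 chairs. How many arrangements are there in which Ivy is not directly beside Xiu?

30240

Of the 8! = 40320 arrangements, those with Ivy and Xiu adjacent number 2 × 7! = 10080 (treat the pair as a block with 2 internal orders).
So 40320 − 10080 = 30240 arrangements keep them apart.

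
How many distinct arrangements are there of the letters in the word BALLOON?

1260

BALLOON has 7 letters with L appearing twice and O appearing twice.
Dividing 7! = 5040 by 2!·2! = 4 for the repeated letters gives 1260.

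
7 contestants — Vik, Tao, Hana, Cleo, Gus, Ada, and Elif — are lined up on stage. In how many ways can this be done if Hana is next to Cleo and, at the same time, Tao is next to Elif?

Treat {Hana,Cleo} as one block (2 orders) and {Tao,Elif} as another (2 orders).
That leaves 5 units to arrange: 2 × 2 × 5! = 4 × 120 = 480.

480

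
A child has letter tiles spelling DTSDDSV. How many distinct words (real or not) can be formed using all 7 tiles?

The 7 letters of DTSDDSV have repeats: D appearing 3 times and S appearing twice.
So there are 7! / (3!·2!) = 420 distinguishable arrangements.

420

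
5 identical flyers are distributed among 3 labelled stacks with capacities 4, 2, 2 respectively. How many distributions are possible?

Ignoring the caps, the number of non-negative solutions to x_1+…+x_3 = 5 is C(7,2) = 21.
Subtract solutions that violate a single cap (substitute x_i' = x_i − (cap_i+1)): x_1 ≥ 5 gives C(2,2) = 1; x_2 ≥ 3 gives C(4,2) = 6; x_3 ≥ 3 gives C(4,2) = 6. Together 13.
No two caps can be exceeded simultaneously, so the pair terms are all 0.
By inclusion–exclusion the count is 21 − 13 + 0 = 8.

8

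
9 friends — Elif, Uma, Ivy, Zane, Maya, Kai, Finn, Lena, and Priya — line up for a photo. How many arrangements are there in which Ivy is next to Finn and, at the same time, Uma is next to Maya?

20160

Treat {Ivy,Finn} as one block (2 orders) and {Uma,Maya} as another (2 orders).
That leaves 7 units to arrange: 2 × 2 × 7! = 4 × 5040 = 20160.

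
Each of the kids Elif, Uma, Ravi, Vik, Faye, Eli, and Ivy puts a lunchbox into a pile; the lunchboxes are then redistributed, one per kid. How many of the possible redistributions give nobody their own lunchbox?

This is the derangement count D_7: permutations of 7 items with no fixed point.
By inclusion–exclusion this is Σ_{j=0}^{7} (−1)^j C(7,j)·(7−j)!.
Computing: 5040 − 5040 + 2520 − 840 + 210 − 42 + 7 − 1 = 1854.

1854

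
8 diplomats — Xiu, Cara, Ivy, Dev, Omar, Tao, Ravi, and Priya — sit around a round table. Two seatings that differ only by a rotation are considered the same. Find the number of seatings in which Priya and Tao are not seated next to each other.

3600

All circular seatings of 8 people number (7)! = 5040.
Seatings with Priya beside Tao: treat them as a block with 2 internal orders, giving 2 × (6)! = 1440.
Subtracting, 5040 − 1440 = 3600.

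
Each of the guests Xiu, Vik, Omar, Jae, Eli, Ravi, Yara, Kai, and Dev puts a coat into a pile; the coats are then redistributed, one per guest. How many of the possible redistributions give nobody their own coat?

133496

Count assignments avoiding every fixed point. For any j of the 9 guests fixed to their own coat, the other 9−j can be arranged in (9−j)! ways.
By inclusion–exclusion this is Σ_{j=0}^{9} (−1)^j C(9,j)·(9−j)!.
Computing: 362880 − 362880 + 181440 − 60480 + 15120 − 3024 + 504 − 72 + 9 − 1 = 133496.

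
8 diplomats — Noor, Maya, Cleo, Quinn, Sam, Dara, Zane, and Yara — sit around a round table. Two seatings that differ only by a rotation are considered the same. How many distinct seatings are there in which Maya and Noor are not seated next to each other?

3600

Without the restriction there are (7)! = 5040 seatings.
Seatings with Maya beside Noor: treat them as a block with 2 internal orders, giving 2 × (6)! = 1440.
Subtracting, 5040 − 1440 = 3600.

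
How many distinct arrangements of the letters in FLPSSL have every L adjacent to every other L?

Treat the 2 copies of L as a single block. The multiset to arrange is then {LL, F, P, S, S}, 5 items in all.
That gives (5)!/(2!) = 60 arrangements.

60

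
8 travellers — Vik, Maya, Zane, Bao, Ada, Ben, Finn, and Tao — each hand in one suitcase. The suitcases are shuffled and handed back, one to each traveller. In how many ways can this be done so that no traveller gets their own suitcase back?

14833

Let Aᵢ be the assignments in which traveller i gets their own suitcase. We want the size of the complement of A₁∪…∪A_8.
By inclusion–exclusion this is Σ_{j=0}^{8} (−1)^j C(8,j)·(8−j)!.
Computing: 40320 − 40320 + 20160 − 6720 + 1680 − 336 + 56 − 8 + 1 = 14833.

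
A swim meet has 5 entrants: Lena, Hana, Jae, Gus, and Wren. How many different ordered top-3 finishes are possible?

60

There are 5 choices for 1st place, 4 for 2nd, and 3 for 3rd.
That gives 5 × 4 × 3 = 60.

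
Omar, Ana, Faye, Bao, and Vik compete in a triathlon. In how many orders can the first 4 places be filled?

120

There are 5 choices for 1st place, 4 for 2nd, and so on down to 2 for position 4.
That gives 5 × 4 × 3 × 2 = 120.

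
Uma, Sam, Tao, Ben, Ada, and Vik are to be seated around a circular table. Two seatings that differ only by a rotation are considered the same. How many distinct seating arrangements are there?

120

Seat Uma anywhere (absorbing the rotational symmetry), then permute the other 5: (5)! = 120.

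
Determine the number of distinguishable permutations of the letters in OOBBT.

30

Letter multiplicities in OOBBT: B×2, O×2, T×1.
The number of distinct arrangements is 5!/(2!·2!) = 120/4 = 30.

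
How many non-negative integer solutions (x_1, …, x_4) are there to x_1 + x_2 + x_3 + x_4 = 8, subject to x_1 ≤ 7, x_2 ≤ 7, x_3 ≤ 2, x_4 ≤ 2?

Ignoring the caps, the number of non-negative solutions to x_1+…+x_4 = 8 is C(11,3) = 165.
Subtract solutions that violate a single cap (substitute x_i' = x_i − (cap_i+1)): x_1 ≥ 8 gives C(3,3) = 1; x_2 ≥ 8 gives C(3,3) = 1; x_3 ≥ 3 gives C(8,3) = 56; x_4 ≥ 3 gives C(8,3) = 56. Together 114.
Add back pairs where two caps are both exceeded: 0 + 0 + 0 + 0 + 0 + 10 = 10.
By inclusion–exclusion the count is 165 − 114 + 10 = 61.

61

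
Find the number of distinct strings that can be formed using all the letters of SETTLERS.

SETTLERS has 8 letters with E appearing twice, S appearing twice, and T appearing twice.
The number of distinct arrangements is 8!/(2!·2!·2!) = 40320/8 = 5040.

5040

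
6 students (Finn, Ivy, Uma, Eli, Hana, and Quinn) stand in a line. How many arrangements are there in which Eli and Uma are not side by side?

There are 6! = 720 arrangements in all. If Eli and Uma are adjacent, merging them into one block gives 2·(5)! = 240 arrangements.
Complementary counting: 720 − 240 = 480.

480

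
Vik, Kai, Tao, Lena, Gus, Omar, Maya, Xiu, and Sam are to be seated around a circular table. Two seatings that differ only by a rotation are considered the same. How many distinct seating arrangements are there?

40320

Around a circle, 9 distinct people have 9!/9 = (8)! = 40320 rotationally distinct seatings.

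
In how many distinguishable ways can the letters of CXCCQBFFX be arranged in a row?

Letter multiplicities in CXCCQBFFX: B×1, C×3, F×2, Q×1, X×2.
The number of distinct arrangements is 9!/(3!·2!·2!) = 362880/24 = 15120.

15120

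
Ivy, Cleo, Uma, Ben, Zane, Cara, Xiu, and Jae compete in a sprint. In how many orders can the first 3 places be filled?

336

This is an ordered selection of 3 from 8: P(8,3).
That gives 8 × 7 × 6 = 336.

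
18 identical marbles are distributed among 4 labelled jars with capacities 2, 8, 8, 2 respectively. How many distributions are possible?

Ignoring the caps, the number of non-negative solutions to x_1+…+x_4 = 18 is C(21,3) = 1330.
Subtract solutions that violate a single cap (substitute x_i' = x_i − (cap_i+1)): x_1 ≥ 3 gives C(18,3) = 816; x_2 ≥ 9 gives C(12,3) = 220; x_3 ≥ 9 gives C(12,3) = 220; x_4 ≥ 3 gives C(18,3) = 816. Together 2072.
Add back pairs where two caps are both exceeded: 84 + 84 + 455 + 1 + 84 + 84 = 792.
Subtract triples: 0 + 20 + 20 + 0 = 40.
By inclusion–exclusion the count is 1330 − 2072 + 792 − 40 = 10.

10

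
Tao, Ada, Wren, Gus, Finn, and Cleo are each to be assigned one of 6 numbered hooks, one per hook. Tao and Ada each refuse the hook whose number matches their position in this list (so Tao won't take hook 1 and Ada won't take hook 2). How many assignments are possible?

504

Let Aᵢ (for i ∈ {1, 2}) be the placements that put person i in their forbidden hook. Any j of these fix j positions, leaving (6−j)! ways to fill the rest, and there are C(2,j) ways to pick which j.
By inclusion–exclusion, the number of valid placements is Σ_{j=0}^{2} (−1)^j C(2,j)·(6−j)!.
Computing: 720 − 240 + 24 = 504.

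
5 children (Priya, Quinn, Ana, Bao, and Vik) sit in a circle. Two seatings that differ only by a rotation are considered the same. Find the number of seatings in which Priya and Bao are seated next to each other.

12

Treat {Priya, Bao} as one unit (2 internal orders) and seat the resulting 4 units around the table: (3)! circular arrangements.
So 2 × (3)! = 2 × 6 = 12.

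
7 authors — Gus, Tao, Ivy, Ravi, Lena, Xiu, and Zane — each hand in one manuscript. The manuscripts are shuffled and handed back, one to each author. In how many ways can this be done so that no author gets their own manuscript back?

1854

This is the derangement count D_7: permutations of 7 items with no fixed point.
By inclusion–exclusion this is Σ_{j=0}^{7} (−1)^j C(7,j)·(7−j)!.
Computing: 5040 − 5040 + 2520 − 840 + 210 − 42 + 7 − 1 = 1854.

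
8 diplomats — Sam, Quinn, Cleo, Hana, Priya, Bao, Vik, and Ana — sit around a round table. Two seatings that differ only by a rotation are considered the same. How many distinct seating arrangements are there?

Seat Sam anywhere (absorbing the rotational symmetry), then permute the other 7: (7)! = 5040.

5040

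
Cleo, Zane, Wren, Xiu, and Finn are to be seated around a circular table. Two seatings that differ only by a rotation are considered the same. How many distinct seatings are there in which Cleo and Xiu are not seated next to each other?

All circular seatings of 5 people number (4)! = 24.
Seatings with Cleo beside Xiu: treat them as a block with 2 internal orders, giving 2 × (3)! = 12.
Subtracting, 24 − 12 = 12.

12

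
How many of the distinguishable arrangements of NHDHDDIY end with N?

420

Fix N in the last position and arrange the remaining 7 letters.
Those 7 letters have D appearing 3 times and H appearing twice, giving (7)!/(3!·2!) = 420.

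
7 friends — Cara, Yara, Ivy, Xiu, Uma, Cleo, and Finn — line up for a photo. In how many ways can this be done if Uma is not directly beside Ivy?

Of the 7! = 5040 arrangements, those with Uma and Ivy adjacent number 2 × 6! = 1440 (treat the pair as a block with 2 internal orders).
So 5040 − 1440 = 3600 arrangements keep them apart.

3600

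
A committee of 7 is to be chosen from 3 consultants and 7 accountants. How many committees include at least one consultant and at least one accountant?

119

With no constraint there are C(10,7) = 120 possible selections.
Subtract selections that omit an entire group: no consultants → C(7,7) = 1; no accountants → C(3,7) = 0.
Both groups omitted at once is impossible, so 120 − 1 = 119.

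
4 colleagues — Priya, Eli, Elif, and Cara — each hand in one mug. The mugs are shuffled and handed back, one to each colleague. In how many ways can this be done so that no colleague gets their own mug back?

9

Let Aᵢ be the assignments in which colleague i gets their own mug. We want the size of the complement of A₁∪…∪A_4.
By inclusion–exclusion this is Σ_{j=0}^{4} (−1)^j C(4,j)·(4−j)!.
Computing: 24 − 24 + 12 − 4 + 1 = 9.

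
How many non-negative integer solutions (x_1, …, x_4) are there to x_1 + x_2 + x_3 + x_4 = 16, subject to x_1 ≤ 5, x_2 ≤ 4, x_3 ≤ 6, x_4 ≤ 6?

55

Ignoring the caps, the number of non-negative solutions to x_1+…+x_4 = 16 is C(19,3) = 969.
Subtract solutions that violate a single cap (substitute x_i' = x_i − (cap_i+1)): x_1 ≥ 6 gives C(13,3) = 286; x_2 ≥ 5 gives C(14,3) = 364; x_3 ≥ 7 gives C(12,3) = 220; x_4 ≥ 7 gives C(12,3) = 220. Together 1090.
Add back pairs where two caps are both exceeded: 56 + 20 + 20 + 35 + 35 + 10 = 176.
By inclusion–exclusion the count is 969 − 1090 + 176 = 55.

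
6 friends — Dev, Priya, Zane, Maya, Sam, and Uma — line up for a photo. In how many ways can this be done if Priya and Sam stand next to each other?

Place the 4 others and the Priya-Sam pair as 5 objects in a line; the pair has 2 internal arrangements.
So the count is 2·(5)! = 240.

240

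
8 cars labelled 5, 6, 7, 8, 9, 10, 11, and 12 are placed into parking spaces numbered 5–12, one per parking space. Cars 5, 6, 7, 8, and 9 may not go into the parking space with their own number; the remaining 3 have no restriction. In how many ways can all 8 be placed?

Let Aᵢ (for 5 ≤ i ≤ 9) be the placements that put car i in its forbidden parking space. Any j of these fix j positions, leaving (8−j)! ways to fill the rest, and there are C(5,j) ways to pick which j.
By inclusion–exclusion, the number of valid placements is Σ_{j=0}^{5} (−1)^j C(5,j)·(8−j)!.
Computing: 40320 − 25200 + 7200 − 1200 + 120 − 6 = 21234.

21234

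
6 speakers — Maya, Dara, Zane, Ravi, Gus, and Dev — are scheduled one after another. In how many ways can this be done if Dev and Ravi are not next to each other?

Of the 6! = 720 arrangements, those with Dev and Ravi adjacent number 2 × 5! = 240 (treat the pair as a block with 2 internal orders).
So 720 − 240 = 480 arrangements keep them apart.

480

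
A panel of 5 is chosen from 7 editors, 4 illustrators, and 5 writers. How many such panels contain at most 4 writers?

Split by how many writers are chosen (0 through 4).
Sum: C(5,0)·C(11,5) + C(5,1)·C(11,4) + C(5,2)·C(11,3) + C(5,3)·C(11,2) + C(5,4)·C(11,1) = 462 + 1650 + 1650 + 550 + 55 = 4367.

4367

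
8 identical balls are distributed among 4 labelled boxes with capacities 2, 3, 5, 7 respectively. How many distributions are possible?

67

By stars and bars, unrestricted non-negative solutions to x_1+…+x_4 = 8 number C(8+3,3) = 165.
Subtract solutions that violate a single cap (substitute x_i' = x_i − (cap_i+1)): x_1 ≥ 3 gives C(8,3) = 56; x_2 ≥ 4 gives C(7,3) = 35; x_3 ≥ 6 gives C(5,3) = 10; x_4 ≥ 8 gives C(3,3) = 1. Together 102.
Add back pairs where two caps are both exceeded: 4 + 0 + 0 + 0 + 0 + 0 = 4.
By inclusion–exclusion the count is 165 − 102 + 4 = 67.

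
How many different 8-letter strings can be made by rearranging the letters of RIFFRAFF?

RIFFRAFF has 8 letters with F appearing 4 times and R appearing twice.
The number of distinct arrangements is 8!/(4!·2!) = 40320/48 = 840.

840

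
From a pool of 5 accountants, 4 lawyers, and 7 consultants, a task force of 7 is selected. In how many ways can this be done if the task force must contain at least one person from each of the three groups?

With no constraint there are C(16,7) = 11440 possible selections.
Subtract selections that omit an entire group: no accountants → C(11,7) = 330; no lawyers → C(12,7) = 792; no consultants → C(9,7) = 36.
Add back selections omitting two groups (i.e. drawn from a single group): C(5,7) + C(4,7) + C(7,7) = 1.
By inclusion–exclusion: 11440 − 1158 + 1 = 10283.

10283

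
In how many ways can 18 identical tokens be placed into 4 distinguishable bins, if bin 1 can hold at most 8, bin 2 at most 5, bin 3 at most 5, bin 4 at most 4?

35

Without the upper bounds there are C(21,3) = 1330 ways to split 18 among 4 bins.
Subtract solutions that violate a single cap (substitute x_i' = x_i − (cap_i+1)): x_1 ≥ 9 gives C(12,3) = 220; x_2 ≥ 6 gives C(15,3) = 455; x_3 ≥ 6 gives C(15,3) = 455; x_4 ≥ 5 gives C(16,3) = 560. Together 1690.
Add back pairs where two caps are both exceeded: 20 + 20 + 35 + 84 + 120 + 120 = 399.
Subtract triples: 0 + 0 + 0 + 4 = 4.
By inclusion–exclusion the count is 1330 − 1690 + 399 − 4 = 35.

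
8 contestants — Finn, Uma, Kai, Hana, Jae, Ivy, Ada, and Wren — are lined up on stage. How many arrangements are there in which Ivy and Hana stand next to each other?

Glue Ivy and Hana into one block (2 internal orders), leaving 7 units to arrange in a row.
That gives 2 × 7! = 2 × 5040 = 10080.

10080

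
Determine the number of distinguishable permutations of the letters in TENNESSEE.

The 9 letters of TENNESSEE have repeats: E appearing 4 times, N appearing twice, and S appearing twice.
Dividing 9! = 362880 by 4!·2!·2! = 96 for the repeated letters gives 3780.

3780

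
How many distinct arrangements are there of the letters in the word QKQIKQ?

QKQIKQ has 6 letters with K appearing twice and Q appearing 3 times.
Dividing 6! = 720 by 3!·2! = 12 for the repeated letters gives 60.

60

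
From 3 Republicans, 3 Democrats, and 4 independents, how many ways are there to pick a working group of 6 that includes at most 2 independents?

115

Split by how many independents are chosen (0 through 2).
Sum: C(4,0)·C(6,6) + C(4,1)·C(6,5) + C(4,2)·C(6,4) = 1 + 24 + 90 = 115.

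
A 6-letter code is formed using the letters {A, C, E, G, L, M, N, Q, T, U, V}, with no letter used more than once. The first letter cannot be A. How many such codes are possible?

302400

The first letter has 11−1 = 10 choices (anything except A).
The remaining 5 letters are filled from the other 10 symbols without repetition: 10 × 9 × 8 × 7 × 6 = 30240.
Total: 10 × 30240 = 302400.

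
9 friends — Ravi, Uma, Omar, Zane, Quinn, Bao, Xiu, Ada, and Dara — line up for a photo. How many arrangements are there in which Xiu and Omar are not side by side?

There are 9! = 362880 arrangements in all. If Xiu and Omar are adjacent, merging them into one block gives 2·(8)! = 80640 arrangements.
Complementary counting: 362880 − 80640 = 282240.

282240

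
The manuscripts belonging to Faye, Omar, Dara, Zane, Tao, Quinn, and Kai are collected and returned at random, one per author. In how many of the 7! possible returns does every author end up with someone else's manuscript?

1854

Count assignments avoiding every fixed point. For any j of the 7 authors fixed to their own manuscript, the other 7−j can be arranged in (7−j)! ways.
By inclusion–exclusion this is Σ_{j=0}^{7} (−1)^j C(7,j)·(7−j)!.
Computing: 5040 − 5040 + 2520 − 840 + 210 − 42 + 7 − 1 = 1854.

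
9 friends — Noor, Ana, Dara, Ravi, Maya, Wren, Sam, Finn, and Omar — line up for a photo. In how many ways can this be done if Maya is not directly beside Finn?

There are 9! = 362880 arrangements in all. If Maya and Finn are adjacent, merging them into one block gives 2·(8)! = 80640 arrangements.
Complementary counting: 362880 − 80640 = 282240.

282240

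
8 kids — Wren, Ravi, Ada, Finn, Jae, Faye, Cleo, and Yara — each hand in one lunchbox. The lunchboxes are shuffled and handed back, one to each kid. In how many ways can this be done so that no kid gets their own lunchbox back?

Count assignments avoiding every fixed point. For any j of the 8 kids fixed to their own lunchbox, the other 8−j can be arranged in (8−j)! ways.
By inclusion–exclusion this is Σ_{j=0}^{8} (−1)^j C(8,j)·(8−j)!.
Computing: 40320 − 40320 + 20160 − 6720 + 1680 − 336 + 56 − 8 + 1 = 14833.

14833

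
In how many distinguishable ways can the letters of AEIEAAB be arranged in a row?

Letter multiplicities in AEIEAAB: A×3, B×1, E×2, I×1.
Dividing 7! = 5040 by 3!·2! = 12 for the repeated letters gives 420.

420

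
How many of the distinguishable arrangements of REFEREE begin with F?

With the first slot taken by F, it remains to arrange the other 6 letters (REEREE).
Those 6 letters have E appearing 4 times and R appearing twice, giving (6)!/(4!·2!) = 15.

15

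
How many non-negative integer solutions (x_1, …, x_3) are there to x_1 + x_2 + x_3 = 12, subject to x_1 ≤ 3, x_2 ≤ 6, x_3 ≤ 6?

10

By stars and bars, unrestricted non-negative solutions to x_1+…+x_3 = 12 number C(12+2,2) = 91.
Subtract solutions that violate a single cap (substitute x_i' = x_i − (cap_i+1)): x_1 ≥ 4 gives C(10,2) = 45; x_2 ≥ 7 gives C(7,2) = 21; x_3 ≥ 7 gives C(7,2) = 21. Together 87.
Add back pairs where two caps are both exceeded: 3 + 3 + 0 = 6.
By inclusion–exclusion the count is 91 − 87 + 6 = 10.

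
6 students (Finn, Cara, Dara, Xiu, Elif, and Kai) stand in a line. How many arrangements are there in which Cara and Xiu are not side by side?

480

There are 6! = 720 arrangements in all. If Cara and Xiu are adjacent, merging them into one block gives 2·(5)! = 240 arrangements.
So 720 − 240 = 480 arrangements keep them apart.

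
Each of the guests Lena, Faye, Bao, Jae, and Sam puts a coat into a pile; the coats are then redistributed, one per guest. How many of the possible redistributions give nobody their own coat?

44

Count assignments avoiding every fixed point. For any j of the 5 guests fixed to their own coat, the other 5−j can be arranged in (5−j)! ways.
By inclusion–exclusion this is Σ_{j=0}^{5} (−1)^j C(5,j)·(5−j)!.
Computing: 120 − 120 + 60 − 20 + 5 − 1 = 44.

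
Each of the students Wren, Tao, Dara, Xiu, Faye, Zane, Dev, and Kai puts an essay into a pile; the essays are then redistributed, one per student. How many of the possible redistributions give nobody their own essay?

14833

Count assignments avoiding every fixed point. For any j of the 8 students fixed to their own essay, the other 8−j can be arranged in (8−j)! ways.
By inclusion–exclusion this is Σ_{j=0}^{8} (−1)^j C(8,j)·(8−j)!.
Computing: 40320 − 40320 + 20160 − 6720 + 1680 − 336 + 56 − 8 + 1 = 14833.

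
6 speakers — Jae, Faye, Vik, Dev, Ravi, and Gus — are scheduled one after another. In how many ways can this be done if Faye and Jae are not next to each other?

Of the 6! = 720 arrangements, those with Faye and Jae adjacent number 2 × 5! = 240 (treat the pair as a block with 2 internal orders).
Complementary counting: 720 − 240 = 480.

480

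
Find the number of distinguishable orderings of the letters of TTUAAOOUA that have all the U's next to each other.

1680

Treat the 2 copies of U as a single block. The multiset to arrange is then {UU, A, A, A, O, O, T, T}, 8 items in all.
That gives (8)!/(3!·2!·2!) = 1680 arrangements.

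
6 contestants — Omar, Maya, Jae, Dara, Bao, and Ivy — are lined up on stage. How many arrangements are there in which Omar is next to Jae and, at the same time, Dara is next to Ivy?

96

Treat {Omar,Jae} as one block (2 orders) and {Dara,Ivy} as another (2 orders).
That leaves 4 units to arrange: 2 × 2 × 4! = 4 × 24 = 96.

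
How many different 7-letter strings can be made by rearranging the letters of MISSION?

1260

Letter multiplicities in MISSION: I×2, M×1, N×1, O×1, S×2.
The number of distinct arrangements is 7!/(2!·2!) = 5040/4 = 1260.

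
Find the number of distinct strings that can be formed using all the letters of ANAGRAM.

The 7 letters of ANAGRAM have repeats: A appearing 3 times.
The number of distinct arrangements is 7!/(3!) = 5040/6 = 840.

840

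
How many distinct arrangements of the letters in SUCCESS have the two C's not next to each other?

300

Total arrangements of SUCCESS: 7!/(3!·2!) = 420.
Arrangements with the C's together: treat CC as one letter, giving (6)!/(3!) = 120.
Subtracting, 420 − 120 = 300 arrangements keep the C's apart.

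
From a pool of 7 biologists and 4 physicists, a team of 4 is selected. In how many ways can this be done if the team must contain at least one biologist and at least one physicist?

294

Unrestricted: C(11,4) = 330 ways to pick any 4 of the 11.
Subtract selections that omit an entire group: no biologists → C(4,4) = 1; no physicists → C(7,4) = 35.
Both groups omitted at once is impossible, so 330 − 36 = 294.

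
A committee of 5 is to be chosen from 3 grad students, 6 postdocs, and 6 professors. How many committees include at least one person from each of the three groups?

With no constraint there are C(15,5) = 3003 possible selections.
Selections missing a whole group: no grad students → C(12,5) = 792; no postdocs → C(9,5) = 126; no professors → C(9,5) = 126.
Add back selections omitting two groups (i.e. drawn from a single group): C(3,5) + C(6,5) + C(6,5) = 12.
By inclusion–exclusion: 3003 − 1044 + 12 = 1971.

1971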